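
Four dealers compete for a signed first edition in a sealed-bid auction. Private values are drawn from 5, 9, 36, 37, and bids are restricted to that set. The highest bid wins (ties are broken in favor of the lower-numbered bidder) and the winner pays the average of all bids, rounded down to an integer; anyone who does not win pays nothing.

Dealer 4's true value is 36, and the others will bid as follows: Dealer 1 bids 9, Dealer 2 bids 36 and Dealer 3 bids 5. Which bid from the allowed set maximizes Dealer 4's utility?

37

Bid 5: loses, pays 0, utility 0.
Bid 9: loses, pays 0, utility 0.
Bid 36: loses, pays 0, utility 0.
Bid 37: wins, pays 21, utility 36 - 21 = 15.
The best choice is 37 with utility 15.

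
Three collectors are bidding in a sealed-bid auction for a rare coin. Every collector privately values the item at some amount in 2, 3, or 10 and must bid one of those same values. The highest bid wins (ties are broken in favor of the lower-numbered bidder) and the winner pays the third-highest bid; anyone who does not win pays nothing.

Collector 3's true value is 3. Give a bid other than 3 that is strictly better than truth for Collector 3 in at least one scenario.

10

Suppose Collector 1 bids 2 and Collector 2 bids 3.
Bid 3: loses, pays 0, utility 0.
Bid 10: wins, pays 2, utility 3 - 2 = 1.
So bidding 10 beats truth here (1 > 0).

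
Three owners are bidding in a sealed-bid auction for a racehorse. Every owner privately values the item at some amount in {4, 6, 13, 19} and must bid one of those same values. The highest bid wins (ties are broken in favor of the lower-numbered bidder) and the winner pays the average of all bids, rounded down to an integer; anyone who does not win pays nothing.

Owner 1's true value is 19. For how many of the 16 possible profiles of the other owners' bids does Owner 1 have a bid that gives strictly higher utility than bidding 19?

9

Others bid (4, 4): truth gives 10; bid 4 gives 15 > 10. Violating.
Others bid (4, 6): truth gives 10; bid 6 gives 14 > 10. Violating.
Others bid (4, 13): truth gives 7; bid 13 gives 9 > 7. Violating.
Others bid (6, 4): truth gives 10; bid 6 gives 14 > 10. Violating.
Others bid (4, 19): truth gives 5; no alternative beats it.
Others bid (6, 19): truth gives 5; no alternative beats it.
(Checking all 16 profiles: 9 have a profitable deviation, 7 do not.)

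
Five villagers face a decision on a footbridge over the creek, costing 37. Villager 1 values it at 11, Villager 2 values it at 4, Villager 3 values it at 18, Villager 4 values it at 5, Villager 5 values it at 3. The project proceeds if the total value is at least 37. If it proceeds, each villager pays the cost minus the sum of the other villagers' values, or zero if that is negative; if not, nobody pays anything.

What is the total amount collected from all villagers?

Total value 41 ≥ cost 37, so it is built.
Villager 1: others sum to 30; max(0, 37 - 30) = 7.
Villager 2: others sum to 37; max(0, 37 - 37) = 0.
Villager 3: others sum to 23; max(0, 37 - 23) = 14.
Villager 4: others sum to 36; max(0, 37 - 36) = 1.
Villager 5: others sum to 38; max(0, 37 - 38) = 0.
Total collected = 7 + 0 + 14 + 1 + 0 = 22.

22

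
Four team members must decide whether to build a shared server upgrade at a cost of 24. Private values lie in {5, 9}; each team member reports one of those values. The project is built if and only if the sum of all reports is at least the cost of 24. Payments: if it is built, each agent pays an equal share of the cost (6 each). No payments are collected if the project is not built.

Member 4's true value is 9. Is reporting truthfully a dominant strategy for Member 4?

Yes

Check each profile of the others' reports and compare truth against every alternative report.
Others report (5, 5, 5): truth gives 3, best alternative gives 0.
Others report (5, 5, 9): truth gives 3, best alternative gives 3.
Others report (5, 9, 5): truth gives 3, best alternative gives 3.
Others report (5, 9, 9): truth gives 3, best alternative gives 3.
Others report (9, 5, 5): truth gives 3, best alternative gives 3.
Others report (9, 5, 9): truth gives 3, best alternative gives 3.
(Remaining 2 profiles checked similarly; truth is weakly best in each.)
In every case the truthful report is at least as good as any alternative, so it is a dominant strategy.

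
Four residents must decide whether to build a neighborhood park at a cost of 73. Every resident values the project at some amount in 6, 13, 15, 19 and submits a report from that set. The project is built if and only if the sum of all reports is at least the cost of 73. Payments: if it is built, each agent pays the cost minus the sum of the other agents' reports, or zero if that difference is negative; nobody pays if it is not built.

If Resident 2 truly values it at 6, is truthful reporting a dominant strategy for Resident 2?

Check each profile of the others' reports and compare truth against every alternative report.
Others report (6, 6, 6): truth gives 0, best alternative gives 0.
Others report (6, 6, 13): truth gives 0, best alternative gives 0.
Others report (6, 6, 15): truth gives 0, best alternative gives 0.
Others report (6, 6, 19): truth gives 0, best alternative gives 0.
Others report (6, 13, 6): truth gives 0, best alternative gives 0.
Others report (6, 13, 13): truth gives 0, best alternative gives 0.
(Remaining 58 profiles checked similarly; truth is weakly best in each.)
In every case the truthful report is at least as good as any alternative, so it is a dominant strategy.

Yes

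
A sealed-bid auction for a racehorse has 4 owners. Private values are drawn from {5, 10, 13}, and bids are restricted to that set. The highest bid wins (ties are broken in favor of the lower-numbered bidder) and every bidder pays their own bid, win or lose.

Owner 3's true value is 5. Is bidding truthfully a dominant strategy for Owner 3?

Yes

Check each profile of the others' bids and compare truth against every alternative bid.
Others bid (5, 13, 5): truth gives -5, best alternative gives -10.
Others bid (5, 13, 10): truth gives -5, best alternative gives -10.
Others bid (5, 13, 13): truth gives -5, best alternative gives -10.
Others bid (10, 13, 5): truth gives -5, best alternative gives -10.
Others bid (10, 13, 10): truth gives -5, best alternative gives -10.
Others bid (10, 13, 13): truth gives -5, best alternative gives -10.
(Remaining 21 profiles checked similarly; truth is weakly best in each.)
In every case the truthful bid is at least as good as any alternative, so it is a dominant strategy.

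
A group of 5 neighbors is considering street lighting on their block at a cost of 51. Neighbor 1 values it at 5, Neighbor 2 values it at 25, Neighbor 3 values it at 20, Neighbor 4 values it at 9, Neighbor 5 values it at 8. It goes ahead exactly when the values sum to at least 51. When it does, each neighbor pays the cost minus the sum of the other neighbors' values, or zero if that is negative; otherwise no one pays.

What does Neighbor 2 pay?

Total value 67 ≥ cost 51, so the project is built.
The other neighbors' values sum to 42.
Cost minus that sum is 51 - 42 = 9.

9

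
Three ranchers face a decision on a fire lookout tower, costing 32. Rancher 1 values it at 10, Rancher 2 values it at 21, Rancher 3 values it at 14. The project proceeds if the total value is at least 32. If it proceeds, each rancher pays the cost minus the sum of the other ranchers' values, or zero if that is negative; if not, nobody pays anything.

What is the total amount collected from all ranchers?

9

Total value 45 ≥ cost 32, so it is built.
Rancher 1: others sum to 35; max(0, 32 - 35) = 0.
Rancher 2: others sum to 24; max(0, 32 - 24) = 8.
Rancher 3: others sum to 31; max(0, 32 - 31) = 1.
Total collected = 0 + 8 + 1 = 9.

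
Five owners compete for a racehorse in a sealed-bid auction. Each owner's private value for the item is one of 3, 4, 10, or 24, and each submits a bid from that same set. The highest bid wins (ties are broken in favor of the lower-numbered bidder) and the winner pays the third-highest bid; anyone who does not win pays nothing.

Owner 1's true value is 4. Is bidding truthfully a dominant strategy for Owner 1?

No

Consider the case where Owner 2 bids 3, Owner 3 bids 3, Owner 4 bids 3 and Owner 5 bids 10.
Truthful bid 4: loses, pays 0, utility 0.
Bid 10 instead: wins, pays 3, utility 4 - 3 = 1.
Since 1 > 0, bidding 10 is strictly better here, so truthful bidding is not dominant.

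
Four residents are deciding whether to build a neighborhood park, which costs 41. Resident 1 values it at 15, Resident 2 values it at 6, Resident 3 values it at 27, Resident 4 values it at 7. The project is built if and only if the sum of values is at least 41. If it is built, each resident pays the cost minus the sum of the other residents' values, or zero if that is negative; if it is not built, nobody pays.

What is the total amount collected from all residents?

14

Total value 55 ≥ cost 41, so it is built.
Resident 1: others sum to 40; max(0, 41 - 40) = 1.
Resident 2: others sum to 49; max(0, 41 - 49) = 0.
Resident 3: others sum to 28; max(0, 41 - 28) = 13.
Resident 4: others sum to 48; max(0, 41 - 48) = 0.
Total collected = 1 + 0 + 13 + 0 = 14.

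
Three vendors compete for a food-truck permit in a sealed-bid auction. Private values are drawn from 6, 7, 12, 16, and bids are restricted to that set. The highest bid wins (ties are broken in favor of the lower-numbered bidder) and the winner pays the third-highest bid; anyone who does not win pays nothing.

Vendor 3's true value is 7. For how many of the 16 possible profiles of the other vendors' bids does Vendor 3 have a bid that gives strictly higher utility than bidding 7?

4

Others bid (6, 7): truth gives 0; bid 12 gives 1 > 0. Violating.
Others bid (6, 12): truth gives 0; bid 16 gives 1 > 0. Violating.
Others bid (7, 6): truth gives 0; bid 12 gives 1 > 0. Violating.
Others bid (12, 6): truth gives 0; bid 16 gives 1 > 0. Violating.
Others bid (6, 6): truth gives 1; no alternative beats it.
Others bid (6, 16): truth gives 0; no alternative beats it.
(Checking all 16 profiles: 4 have a profitable deviation, 12 do not.)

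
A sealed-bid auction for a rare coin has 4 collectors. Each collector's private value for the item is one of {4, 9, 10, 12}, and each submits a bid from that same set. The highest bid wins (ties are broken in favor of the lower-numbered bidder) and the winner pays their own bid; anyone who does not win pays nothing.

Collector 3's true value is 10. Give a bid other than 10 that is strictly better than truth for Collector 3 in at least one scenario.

Suppose Collector 1 bids 4, Collector 2 bids 4 and Collector 4 bids 4.
Bid 10: wins, pays 10, utility 10 - 10 = 0.
Bid 9: wins, pays 9, utility 10 - 9 = 1.
So bidding 9 beats truth here (1 > 0).

9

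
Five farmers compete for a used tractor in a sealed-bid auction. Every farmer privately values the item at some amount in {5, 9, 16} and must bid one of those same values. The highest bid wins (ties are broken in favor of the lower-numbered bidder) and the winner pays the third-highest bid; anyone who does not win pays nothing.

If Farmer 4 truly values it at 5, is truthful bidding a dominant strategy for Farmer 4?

Yes

Check each profile of the others' bids and compare truth against every alternative bid.
Others bid (5, 5, 5, 5): truth gives 0, best alternative gives 0.
Others bid (5, 5, 5, 9): truth gives 0, best alternative gives 0.
Others bid (5, 5, 5, 16): truth gives 0, best alternative gives 0.
Others bid (5, 5, 9, 5): truth gives 0, best alternative gives 0.
Others bid (5, 5, 9, 9): truth gives 0, best alternative gives 0.
Others bid (5, 5, 9, 16): truth gives 0, best alternative gives 0.
(Remaining 75 profiles checked similarly; truth is weakly best in each.)
In every case the truthful bid is at least as good as any alternative, so it is a dominant strategy.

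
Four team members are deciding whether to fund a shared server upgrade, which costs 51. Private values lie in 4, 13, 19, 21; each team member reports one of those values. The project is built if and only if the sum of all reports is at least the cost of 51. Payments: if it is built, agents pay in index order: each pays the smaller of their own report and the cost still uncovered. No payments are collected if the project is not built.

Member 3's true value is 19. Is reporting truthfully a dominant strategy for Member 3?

Consider the case where Member 1 reports 4, Member 2 reports 13 and Member 4 reports 21.
Truthful report 19: project built, pays 19, utility 19 - 19 = 0.
Report 13 instead: project built, pays 13, utility 19 - 13 = 6.
Since 6 > 0, reporting 13 is strictly better here, so truthful reporting is not dominant.

No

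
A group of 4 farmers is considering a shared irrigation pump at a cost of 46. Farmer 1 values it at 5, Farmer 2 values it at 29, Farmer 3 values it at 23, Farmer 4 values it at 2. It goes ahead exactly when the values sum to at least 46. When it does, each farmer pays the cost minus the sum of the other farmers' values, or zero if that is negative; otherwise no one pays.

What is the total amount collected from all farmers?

26

Total value 59 ≥ cost 46, so it is built.
Farmer 1: others sum to 54; max(0, 46 - 54) = 0.
Farmer 2: others sum to 30; max(0, 46 - 30) = 16.
Farmer 3: others sum to 36; max(0, 46 - 36) = 10.
Farmer 4: others sum to 57; max(0, 46 - 57) = 0.
Total collected = 0 + 16 + 10 + 0 = 26.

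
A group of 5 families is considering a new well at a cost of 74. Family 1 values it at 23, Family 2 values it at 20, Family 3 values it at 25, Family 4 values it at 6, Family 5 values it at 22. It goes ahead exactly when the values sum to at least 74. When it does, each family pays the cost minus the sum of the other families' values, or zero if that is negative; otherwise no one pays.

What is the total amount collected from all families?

4

Total value 96 ≥ cost 74, so it is built.
Family 1: others sum to 73; max(0, 74 - 73) = 1.
Family 2: others sum to 76; max(0, 74 - 76) = 0.
Family 3: others sum to 71; max(0, 74 - 71) = 3.
Family 4: others sum to 90; max(0, 74 - 90) = 0.
Family 5: others sum to 74; max(0, 74 - 74) = 0.
Total collected = 1 + 0 + 3 + 0 + 0 = 4.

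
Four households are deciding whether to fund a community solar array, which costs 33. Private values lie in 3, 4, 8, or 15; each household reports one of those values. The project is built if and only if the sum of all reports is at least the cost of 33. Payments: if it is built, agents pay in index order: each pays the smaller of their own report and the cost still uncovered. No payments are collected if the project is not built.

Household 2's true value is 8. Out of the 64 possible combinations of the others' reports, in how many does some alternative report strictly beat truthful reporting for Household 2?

Others report (3, 15, 15): truth gives 0; report 3 gives 5 > 0. Violating.
Others report (4, 15, 15): truth gives 0; report 3 gives 5 > 0. Violating.
Others report (8, 8, 15): truth gives 0; report 3 gives 5 > 0. Violating.
Others report (8, 15, 8): truth gives 0; report 3 gives 5 > 0. Violating.
Others report (3, 3, 3): truth gives 0; no alternative beats it.
Others report (3, 3, 4): truth gives 0; no alternative beats it.
(Checking all 64 profiles: 13 have a profitable deviation, 51 do not.)

13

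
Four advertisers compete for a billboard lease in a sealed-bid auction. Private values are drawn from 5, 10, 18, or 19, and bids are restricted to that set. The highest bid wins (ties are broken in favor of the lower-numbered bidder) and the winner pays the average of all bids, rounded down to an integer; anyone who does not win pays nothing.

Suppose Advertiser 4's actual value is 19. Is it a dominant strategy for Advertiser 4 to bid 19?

Consider the case where Advertiser 1 bids 5, Advertiser 2 bids 5 and Advertiser 3 bids 5.
Truthful bid 19: wins, pays 8, utility 19 - 8 = 11.
Bid 10 instead: wins, pays 6, utility 19 - 6 = 13.
Since 13 > 11, bidding 10 is strictly better here, so truthful bidding is not dominant.

No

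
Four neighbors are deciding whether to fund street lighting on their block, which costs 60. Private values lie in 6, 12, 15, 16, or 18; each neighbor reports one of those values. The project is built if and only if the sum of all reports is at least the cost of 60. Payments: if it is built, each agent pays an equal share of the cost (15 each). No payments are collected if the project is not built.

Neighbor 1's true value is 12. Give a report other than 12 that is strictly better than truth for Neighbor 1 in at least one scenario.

6

Suppose Neighbor 2 reports 12, Neighbor 3 reports 18 and Neighbor 4 reports 18.
Report 12: project built, pays 15, utility 12 - 15 = -3.
Report 6: project not built, utility 0.
So reporting 6 beats truth here (0 > -3).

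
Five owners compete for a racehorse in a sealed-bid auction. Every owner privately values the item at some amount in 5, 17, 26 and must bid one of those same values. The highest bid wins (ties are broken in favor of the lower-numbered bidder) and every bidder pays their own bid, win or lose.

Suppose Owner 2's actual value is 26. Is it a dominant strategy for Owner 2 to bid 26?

Consider the case where Owner 1 bids 5, Owner 3 bids 5, Owner 4 bids 5 and Owner 5 bids 5.
Truthful bid 26: wins, pays 26, utility 26 - 26 = 0.
Bid 17 instead: wins, pays 17, utility 26 - 17 = 9.
Since 9 > 0, bidding 17 is strictly better here, so truthful bidding is not dominant.

No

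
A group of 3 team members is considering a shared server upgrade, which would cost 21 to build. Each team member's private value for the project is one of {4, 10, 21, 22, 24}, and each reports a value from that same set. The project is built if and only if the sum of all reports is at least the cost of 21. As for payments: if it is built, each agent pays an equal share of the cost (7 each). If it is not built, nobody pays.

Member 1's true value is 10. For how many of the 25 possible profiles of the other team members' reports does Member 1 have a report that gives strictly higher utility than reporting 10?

1

Others report (4, 4): truth gives 0; report 21 gives 3 > 0. Violating.
Others report (4, 10): truth gives 3; no alternative beats it.
Others report (4, 21): truth gives 3; no alternative beats it.
(Checking all 25 profiles: 1 has a profitable deviation, 24 do not.)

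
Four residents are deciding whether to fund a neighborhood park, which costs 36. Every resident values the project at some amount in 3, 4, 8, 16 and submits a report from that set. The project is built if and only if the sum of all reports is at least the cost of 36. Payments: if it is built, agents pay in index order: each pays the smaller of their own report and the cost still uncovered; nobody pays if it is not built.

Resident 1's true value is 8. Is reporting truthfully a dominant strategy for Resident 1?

No

Consider the case where Resident 2 reports 3, Resident 3 reports 16 and Resident 4 reports 16.
Truthful report 8: project built, pays 8, utility 8 - 8 = 0.
Report 3 instead: project built, pays 3, utility 8 - 3 = 5.
Since 5 > 0, reporting 3 is strictly better here, so truthful reporting is not dominant.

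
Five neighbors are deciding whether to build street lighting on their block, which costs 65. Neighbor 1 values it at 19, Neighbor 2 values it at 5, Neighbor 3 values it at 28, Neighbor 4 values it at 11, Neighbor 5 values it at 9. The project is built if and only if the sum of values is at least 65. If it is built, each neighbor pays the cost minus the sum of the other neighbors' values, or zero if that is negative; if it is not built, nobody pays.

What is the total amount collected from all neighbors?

Total value 72 ≥ cost 65, so it is built.
Neighbor 1: others sum to 53; max(0, 65 - 53) = 12.
Neighbor 2: others sum to 67; max(0, 65 - 67) = 0.
Neighbor 3: others sum to 44; max(0, 65 - 44) = 21.
Neighbor 4: others sum to 61; max(0, 65 - 61) = 4.
Neighbor 5: others sum to 63; max(0, 65 - 63) = 2.
Total collected = 12 + 0 + 21 + 4 + 2 = 39.

39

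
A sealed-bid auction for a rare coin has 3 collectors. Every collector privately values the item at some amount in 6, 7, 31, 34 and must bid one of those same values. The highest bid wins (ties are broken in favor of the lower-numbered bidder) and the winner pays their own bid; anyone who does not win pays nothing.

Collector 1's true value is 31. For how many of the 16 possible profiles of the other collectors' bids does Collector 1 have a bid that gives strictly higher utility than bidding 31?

Others bid (6, 6): truth gives 0; bid 6 gives 25 > 0. Violating.
Others bid (6, 7): truth gives 0; bid 7 gives 24 > 0. Violating.
Others bid (7, 6): truth gives 0; bid 7 gives 24 > 0. Violating.
Others bid (7, 7): truth gives 0; bid 7 gives 24 > 0. Violating.
Others bid (6, 31): truth gives 0; no alternative beats it.
Others bid (6, 34): truth gives 0; no alternative beats it.
(Checking all 16 profiles: 4 have a profitable deviation, 12 do not.)

4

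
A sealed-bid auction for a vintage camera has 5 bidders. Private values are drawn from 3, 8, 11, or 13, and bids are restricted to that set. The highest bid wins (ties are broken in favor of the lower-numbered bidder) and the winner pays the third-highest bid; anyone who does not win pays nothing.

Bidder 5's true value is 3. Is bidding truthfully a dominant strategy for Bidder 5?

Check each profile of the others' bids and compare truth against every alternative bid.
Others bid (3, 3, 3, 3): truth gives 0, best alternative gives 0.
Others bid (3, 3, 3, 8): truth gives 0, best alternative gives 0.
Others bid (3, 3, 3, 11): truth gives 0, best alternative gives 0.
Others bid (3, 3, 3, 13): truth gives 0, best alternative gives 0.
Others bid (3, 3, 8, 3): truth gives 0, best alternative gives 0.
Others bid (3, 3, 8, 8): truth gives 0, best alternative gives 0.
(Remaining 250 profiles checked similarly; truth is weakly best in each.)
In every case the truthful bid is at least as good as any alternative, so it is a dominant strategy.

Yes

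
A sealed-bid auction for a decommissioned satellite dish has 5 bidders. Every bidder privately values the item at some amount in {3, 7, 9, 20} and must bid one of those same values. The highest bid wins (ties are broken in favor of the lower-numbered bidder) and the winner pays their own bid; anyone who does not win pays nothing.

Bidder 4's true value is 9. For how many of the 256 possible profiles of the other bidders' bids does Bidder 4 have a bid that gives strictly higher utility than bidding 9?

2

Others bid (3, 3, 3, 3): truth gives 0; bid 7 gives 2 > 0. Violating.
Others bid (3, 3, 3, 7): truth gives 0; bid 7 gives 2 > 0. Violating.
Others bid (3, 3, 3, 9): truth gives 0; no alternative beats it.
Others bid (3, 3, 3, 20): truth gives 0; no alternative beats it.
(Checking all 256 profiles: 2 have a profitable deviation, 254 do not.)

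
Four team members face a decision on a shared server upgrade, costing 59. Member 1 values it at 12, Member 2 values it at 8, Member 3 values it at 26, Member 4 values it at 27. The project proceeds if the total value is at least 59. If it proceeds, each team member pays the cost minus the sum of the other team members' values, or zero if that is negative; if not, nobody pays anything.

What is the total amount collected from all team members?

25

Total value 73 ≥ cost 59, so it is built.
Member 1: others sum to 61; max(0, 59 - 61) = 0.
Member 2: others sum to 65; max(0, 59 - 65) = 0.
Member 3: others sum to 47; max(0, 59 - 47) = 12.
Member 4: others sum to 46; max(0, 59 - 46) = 13.
Total collected = 0 + 0 + 12 + 13 = 25.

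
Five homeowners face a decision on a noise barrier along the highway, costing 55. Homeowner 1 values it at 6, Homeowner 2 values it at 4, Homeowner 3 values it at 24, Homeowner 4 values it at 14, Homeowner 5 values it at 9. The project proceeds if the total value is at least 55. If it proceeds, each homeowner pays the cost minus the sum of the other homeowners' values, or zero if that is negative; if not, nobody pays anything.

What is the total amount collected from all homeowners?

47

Total value 57 ≥ cost 55, so it is built.
Homeowner 1: others sum to 51; max(0, 55 - 51) = 4.
Homeowner 2: others sum to 53; max(0, 55 - 53) = 2.
Homeowner 3: others sum to 33; max(0, 55 - 33) = 22.
Homeowner 4: others sum to 43; max(0, 55 - 43) = 12.
Homeowner 5: others sum to 48; max(0, 55 - 48) = 7.
Total collected = 4 + 2 + 22 + 12 + 7 = 47.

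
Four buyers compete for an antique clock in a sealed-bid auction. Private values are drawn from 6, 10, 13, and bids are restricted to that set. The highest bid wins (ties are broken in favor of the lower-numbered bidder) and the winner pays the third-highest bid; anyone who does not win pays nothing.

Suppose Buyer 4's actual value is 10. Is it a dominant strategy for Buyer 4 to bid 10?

No

Consider the case where Buyer 1 bids 6, Buyer 2 bids 6 and Buyer 3 bids 10.
Truthful bid 10: loses, pays 0, utility 0.
Bid 13 instead: wins, pays 6, utility 10 - 6 = 4.
Since 4 > 0, bidding 13 is strictly better here, so truthful bidding is not dominant.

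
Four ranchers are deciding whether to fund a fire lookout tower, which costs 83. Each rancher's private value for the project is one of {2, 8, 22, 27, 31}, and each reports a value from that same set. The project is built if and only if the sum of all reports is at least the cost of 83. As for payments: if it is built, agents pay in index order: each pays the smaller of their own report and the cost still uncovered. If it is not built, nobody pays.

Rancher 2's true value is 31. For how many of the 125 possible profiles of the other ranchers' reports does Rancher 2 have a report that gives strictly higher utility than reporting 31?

63

Others report (2, 27, 27): truth gives 0; report 27 gives 4 > 0. Violating.
Others report (2, 27, 31): truth gives 0; report 27 gives 4 > 0. Violating.
Others report (2, 31, 27): truth gives 0; report 27 gives 4 > 0. Violating.
Others report (2, 31, 31): truth gives 0; report 22 gives 9 > 0. Violating.
Others report (2, 2, 2): truth gives 0; no alternative beats it.
Others report (2, 2, 8): truth gives 0; no alternative beats it.
(Checking all 125 profiles: 63 have a profitable deviation, 62 do not.)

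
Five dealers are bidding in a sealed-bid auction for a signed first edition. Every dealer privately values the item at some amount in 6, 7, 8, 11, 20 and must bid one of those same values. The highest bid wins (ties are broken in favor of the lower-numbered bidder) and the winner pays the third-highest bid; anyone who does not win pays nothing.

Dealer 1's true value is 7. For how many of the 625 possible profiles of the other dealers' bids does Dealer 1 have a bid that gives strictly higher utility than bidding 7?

12

Others bid (6, 6, 6, 8): truth gives 0; bid 8 gives 1 > 0. Violating.
Others bid (6, 6, 6, 11): truth gives 0; bid 11 gives 1 > 0. Violating.
Others bid (6, 6, 6, 20): truth gives 0; bid 20 gives 1 > 0. Violating.
Others bid (6, 6, 8, 6): truth gives 0; bid 8 gives 1 > 0. Violating.
Others bid (6, 6, 6, 6): truth gives 1; no alternative beats it.
Others bid (6, 6, 6, 7): truth gives 1; no alternative beats it.
(Checking all 625 profiles: 12 have a profitable deviation, 613 do not.)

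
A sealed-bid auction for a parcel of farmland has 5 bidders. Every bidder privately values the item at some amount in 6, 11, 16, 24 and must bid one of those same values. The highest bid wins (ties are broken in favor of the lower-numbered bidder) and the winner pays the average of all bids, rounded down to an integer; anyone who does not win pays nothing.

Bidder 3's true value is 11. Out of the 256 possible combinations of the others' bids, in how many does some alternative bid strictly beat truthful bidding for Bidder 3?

Others bid (6, 6, 6, 16): truth gives 0; bid 16 gives 1 > 0. Violating.
Others bid (6, 6, 16, 6): truth gives 0; bid 16 gives 1 > 0. Violating.
Others bid (6, 11, 6, 6): truth gives 0; bid 16 gives 2 > 0. Violating.
Others bid (6, 11, 6, 11): truth gives 0; bid 16 gives 1 > 0. Violating.
Others bid (6, 6, 6, 6): truth gives 4; no alternative beats it.
Others bid (6, 6, 6, 11): truth gives 3; no alternative beats it.
(Checking all 256 profiles: 9 have a profitable deviation, 247 do not.)

9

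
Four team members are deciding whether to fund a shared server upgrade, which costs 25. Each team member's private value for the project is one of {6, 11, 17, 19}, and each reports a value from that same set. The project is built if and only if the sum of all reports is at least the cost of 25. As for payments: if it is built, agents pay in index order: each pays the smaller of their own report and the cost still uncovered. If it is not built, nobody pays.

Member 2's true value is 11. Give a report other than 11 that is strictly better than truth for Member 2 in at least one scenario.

Suppose Member 1 reports 6, Member 3 reports 6 and Member 4 reports 11.
Report 11: project built, pays 11, utility 11 - 11 = 0.
Report 6: project built, pays 6, utility 11 - 6 = 5.
So reporting 6 beats truth here (5 > 0).

6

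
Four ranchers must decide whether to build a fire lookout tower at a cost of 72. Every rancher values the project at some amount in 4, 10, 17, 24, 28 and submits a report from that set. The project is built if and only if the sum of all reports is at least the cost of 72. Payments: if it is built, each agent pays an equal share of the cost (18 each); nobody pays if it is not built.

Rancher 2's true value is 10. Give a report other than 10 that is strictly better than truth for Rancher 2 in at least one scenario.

4

Suppose Rancher 1 reports 10, Rancher 3 reports 24 and Rancher 4 reports 28.
Report 10: project built, pays 18, utility 10 - 18 = -8.
Report 4: project not built, utility 0.
So reporting 4 beats truth here (0 > -8).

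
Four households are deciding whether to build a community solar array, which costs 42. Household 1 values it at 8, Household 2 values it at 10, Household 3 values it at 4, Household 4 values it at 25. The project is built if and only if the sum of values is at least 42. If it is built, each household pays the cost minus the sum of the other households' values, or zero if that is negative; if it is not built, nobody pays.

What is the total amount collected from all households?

Total value 47 ≥ cost 42, so it is built.
Household 1: others sum to 39; max(0, 42 - 39) = 3.
Household 2: others sum to 37; max(0, 42 - 37) = 5.
Household 3: others sum to 43; max(0, 42 - 43) = 0.
Household 4: others sum to 22; max(0, 42 - 22) = 20.
Total collected = 3 + 5 + 0 + 20 = 28.

28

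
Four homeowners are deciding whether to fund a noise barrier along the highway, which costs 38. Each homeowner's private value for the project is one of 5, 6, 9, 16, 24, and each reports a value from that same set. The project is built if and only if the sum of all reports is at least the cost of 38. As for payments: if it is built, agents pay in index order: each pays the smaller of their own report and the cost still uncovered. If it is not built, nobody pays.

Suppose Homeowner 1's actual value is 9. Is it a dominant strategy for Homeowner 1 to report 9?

Consider the case where Homeowner 2 reports 5, Homeowner 3 reports 5 and Homeowner 4 reports 24.
Truthful report 9: project built, pays 9, utility 9 - 9 = 0.
Report 5 instead: project built, pays 5, utility 9 - 5 = 4.
Since 4 > 0, reporting 5 is strictly better here, so truthful reporting is not dominant.

No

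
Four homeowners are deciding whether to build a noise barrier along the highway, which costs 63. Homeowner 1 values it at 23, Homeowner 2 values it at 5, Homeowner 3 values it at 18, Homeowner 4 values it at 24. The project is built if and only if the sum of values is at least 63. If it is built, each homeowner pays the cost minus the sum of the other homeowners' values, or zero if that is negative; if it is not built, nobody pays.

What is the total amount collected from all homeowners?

44

Total value 70 ≥ cost 63, so it is built.
Homeowner 1: others sum to 47; max(0, 63 - 47) = 16.
Homeowner 2: others sum to 65; max(0, 63 - 65) = 0.
Homeowner 3: others sum to 52; max(0, 63 - 52) = 11.
Homeowner 4: others sum to 46; max(0, 63 - 46) = 17.
Total collected = 16 + 0 + 11 + 17 = 44.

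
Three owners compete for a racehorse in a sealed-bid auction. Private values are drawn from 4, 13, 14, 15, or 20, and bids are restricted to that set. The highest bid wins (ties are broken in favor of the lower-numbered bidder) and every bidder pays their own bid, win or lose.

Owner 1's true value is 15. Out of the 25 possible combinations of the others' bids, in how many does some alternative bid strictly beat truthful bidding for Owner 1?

Others bid (4, 4): truth gives 0; bid 4 gives 11 > 0. Violating.
Others bid (4, 13): truth gives 0; bid 13 gives 2 > 0. Violating.
Others bid (4, 14): truth gives 0; bid 14 gives 1 > 0. Violating.
Others bid (4, 20): truth gives -15; bid 4 gives -4 > -15. Violating.
Others bid (4, 15): truth gives 0; no alternative beats it.
Others bid (13, 15): truth gives 0; no alternative beats it.
(Checking all 25 profiles: 18 have a profitable deviation, 7 do not.)

18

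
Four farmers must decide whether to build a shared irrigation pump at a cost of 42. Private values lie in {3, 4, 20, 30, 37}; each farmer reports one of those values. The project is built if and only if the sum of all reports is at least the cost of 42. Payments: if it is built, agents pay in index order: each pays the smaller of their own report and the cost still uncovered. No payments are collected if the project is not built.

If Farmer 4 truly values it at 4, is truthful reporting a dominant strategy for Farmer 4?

Yes

Check each profile of the others' reports and compare truth against every alternative report.
Others report (3, 3, 37): truth gives 4, best alternative gives 4.
Others report (3, 4, 37): truth gives 4, best alternative gives 4.
Others report (3, 20, 20): truth gives 4, best alternative gives 4.
Others report (3, 20, 30): truth gives 4, best alternative gives 4.
Others report (3, 20, 37): truth gives 4, best alternative gives 4.
Others report (3, 30, 20): truth gives 4, best alternative gives 4.
(Remaining 119 profiles checked similarly; truth is weakly best in each.)
In every case the truthful report is at least as good as any alternative, so it is a dominant strategy.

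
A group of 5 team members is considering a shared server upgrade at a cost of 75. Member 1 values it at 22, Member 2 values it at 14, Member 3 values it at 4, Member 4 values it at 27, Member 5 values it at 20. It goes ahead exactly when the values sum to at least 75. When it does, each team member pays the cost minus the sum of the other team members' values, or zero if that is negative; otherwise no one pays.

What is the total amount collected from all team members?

35

Total value 87 ≥ cost 75, so it is built.
Member 1: others sum to 65; max(0, 75 - 65) = 10.
Member 2: others sum to 73; max(0, 75 - 73) = 2.
Member 3: others sum to 83; max(0, 75 - 83) = 0.
Member 4: others sum to 60; max(0, 75 - 60) = 15.
Member 5: others sum to 67; max(0, 75 - 67) = 8.
Total collected = 10 + 2 + 0 + 15 + 8 = 35.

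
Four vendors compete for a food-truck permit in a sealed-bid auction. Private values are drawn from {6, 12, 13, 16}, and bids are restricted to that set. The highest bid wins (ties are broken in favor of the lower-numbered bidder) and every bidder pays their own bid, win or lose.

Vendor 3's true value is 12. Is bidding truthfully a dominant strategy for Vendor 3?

No

Consider the case where Vendor 1 bids 6, Vendor 2 bids 6 and Vendor 4 bids 13.
Truthful bid 12: loses but pays 12, utility -12.
Bid 6 instead: loses but pays 6, utility -6.
Since -6 > -12, bidding 6 is strictly better here, so truthful bidding is not dominant.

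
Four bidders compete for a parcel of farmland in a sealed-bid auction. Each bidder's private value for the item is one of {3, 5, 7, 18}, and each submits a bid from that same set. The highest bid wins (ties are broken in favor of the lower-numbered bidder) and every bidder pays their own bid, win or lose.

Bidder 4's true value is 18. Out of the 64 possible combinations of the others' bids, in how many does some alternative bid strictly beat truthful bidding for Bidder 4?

45

Others bid (3, 3, 3): truth gives 0; bid 5 gives 13 > 0. Violating.
Others bid (3, 3, 5): truth gives 0; bid 7 gives 11 > 0. Violating.
Others bid (3, 3, 18): truth gives -18; bid 3 gives -3 > -18. Violating.
Others bid (3, 5, 3): truth gives 0; bid 7 gives 11 > 0. Violating.
Others bid (3, 3, 7): truth gives 0; no alternative beats it.
Others bid (3, 5, 7): truth gives 0; no alternative beats it.
(Checking all 64 profiles: 45 have a profitable deviation, 19 do not.)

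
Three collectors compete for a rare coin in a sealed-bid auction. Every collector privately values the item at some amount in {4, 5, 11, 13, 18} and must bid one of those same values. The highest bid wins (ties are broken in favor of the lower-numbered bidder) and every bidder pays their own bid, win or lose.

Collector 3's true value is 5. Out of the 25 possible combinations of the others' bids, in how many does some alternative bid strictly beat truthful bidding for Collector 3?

Others bid (4, 5): truth gives -5; bid 4 gives -4 > -5. Violating.
Others bid (4, 11): truth gives -5; bid 4 gives -4 > -5. Violating.
Others bid (4, 13): truth gives -5; bid 4 gives -4 > -5. Violating.
Others bid (4, 18): truth gives -5; bid 4 gives -4 > -5. Violating.
Others bid (4, 4): truth gives 0; no alternative beats it.
(Checking all 25 profiles: 24 have a profitable deviation, 1 does not.)

24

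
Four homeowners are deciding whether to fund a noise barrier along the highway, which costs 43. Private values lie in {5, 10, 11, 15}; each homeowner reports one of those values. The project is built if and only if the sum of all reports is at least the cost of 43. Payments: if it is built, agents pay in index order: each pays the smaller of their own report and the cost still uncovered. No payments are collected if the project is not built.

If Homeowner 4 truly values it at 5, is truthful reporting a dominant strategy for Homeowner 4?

Yes

Check each profile of the others' reports and compare truth against every alternative report.
Others report (11, 11, 11): truth gives 0, best alternative gives -5.
Others report (5, 15, 15): truth gives 0, best alternative gives -3.
Others report (10, 10, 15): truth gives 0, best alternative gives -3.
Others report (10, 15, 10): truth gives 0, best alternative gives -3.
Others report (15, 5, 15): truth gives 0, best alternative gives -3.
Others report (15, 10, 10): truth gives 0, best alternative gives -3.
(Remaining 58 profiles checked similarly; truth is weakly best in each.)
In every case the truthful report is at least as good as any alternative, so it is a dominant strategy.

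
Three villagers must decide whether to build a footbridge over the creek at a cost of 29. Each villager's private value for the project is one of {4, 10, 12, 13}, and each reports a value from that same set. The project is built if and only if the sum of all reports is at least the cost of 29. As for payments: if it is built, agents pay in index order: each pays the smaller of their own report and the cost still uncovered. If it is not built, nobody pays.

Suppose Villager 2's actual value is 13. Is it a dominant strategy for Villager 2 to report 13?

No

Consider the case where Villager 1 reports 4 and Villager 3 reports 13.
Truthful report 13: project built, pays 13, utility 13 - 13 = 0.
Report 12 instead: project built, pays 12, utility 13 - 12 = 1.
Since 1 > 0, reporting 12 is strictly better here, so truthful reporting is not dominant.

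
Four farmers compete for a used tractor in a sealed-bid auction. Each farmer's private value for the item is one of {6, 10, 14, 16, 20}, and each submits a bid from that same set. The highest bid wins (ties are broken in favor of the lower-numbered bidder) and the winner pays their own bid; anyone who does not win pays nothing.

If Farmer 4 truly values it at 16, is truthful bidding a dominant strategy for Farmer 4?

No

Consider the case where Farmer 1 bids 6, Farmer 2 bids 6 and Farmer 3 bids 6.
Truthful bid 16: wins, pays 16, utility 16 - 16 = 0.
Bid 10 instead: wins, pays 10, utility 16 - 10 = 6.
Since 6 > 0, bidding 10 is strictly better here, so truthful bidding is not dominant.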